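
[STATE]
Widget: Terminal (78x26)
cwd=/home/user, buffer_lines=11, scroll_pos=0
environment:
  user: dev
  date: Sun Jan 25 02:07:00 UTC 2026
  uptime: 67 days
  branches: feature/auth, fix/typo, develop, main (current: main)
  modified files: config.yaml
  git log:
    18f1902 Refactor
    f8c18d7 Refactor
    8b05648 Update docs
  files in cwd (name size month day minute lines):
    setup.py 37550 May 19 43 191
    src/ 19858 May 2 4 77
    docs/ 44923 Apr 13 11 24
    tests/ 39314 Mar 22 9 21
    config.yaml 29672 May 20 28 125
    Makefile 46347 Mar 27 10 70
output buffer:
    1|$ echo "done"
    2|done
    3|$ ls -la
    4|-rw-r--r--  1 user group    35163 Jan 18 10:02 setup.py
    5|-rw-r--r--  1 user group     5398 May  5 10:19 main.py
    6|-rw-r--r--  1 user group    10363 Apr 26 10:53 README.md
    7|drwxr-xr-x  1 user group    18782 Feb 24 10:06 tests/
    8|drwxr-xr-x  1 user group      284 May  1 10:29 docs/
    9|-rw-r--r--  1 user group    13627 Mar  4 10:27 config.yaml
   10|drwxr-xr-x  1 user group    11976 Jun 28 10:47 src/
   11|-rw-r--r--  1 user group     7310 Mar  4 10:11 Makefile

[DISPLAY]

$ echo "done"                                                                 
done                                                                          
$ ls -la                                                                      
-rw-r--r--  1 user group    35163 Jan 18 10:02 setup.py                       
-rw-r--r--  1 user group     5398 May  5 10:19 main.py                        
-rw-r--r--  1 user group    10363 Apr 26 10:53 README.md                      
drwxr-xr-x  1 user group    18782 Feb 24 10:06 tests/                         
drwxr-xr-x  1 user group      284 May  1 10:29 docs/                          
-rw-r--r--  1 user group    13627 Mar  4 10:27 config.yaml                    
drwxr-xr-x  1 user group    11976 Jun 28 10:47 src/                           
-rw-r--r--  1 user group     7310 Mar  4 10:11 Makefile                       
$ █                                                                           
                                                                              
                                                                              
                                                                              
                                                                              
                                                                              
                                                                              
                                                                              
                                                                              
                                                                              
                                                                              
                                                                              
                                                                              
                                                                              
                                                                              


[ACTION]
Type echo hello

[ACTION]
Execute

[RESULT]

$ echo "done"                                                                 
done                                                                          
$ ls -la                                                                      
-rw-r--r--  1 user group    35163 Jan 18 10:02 setup.py                       
-rw-r--r--  1 user group     5398 May  5 10:19 main.py                        
-rw-r--r--  1 user group    10363 Apr 26 10:53 README.md                      
drwxr-xr-x  1 user group    18782 Feb 24 10:06 tests/                         
drwxr-xr-x  1 user group      284 May  1 10:29 docs/                          
-rw-r--r--  1 user group    13627 Mar  4 10:27 config.yaml                    
drwxr-xr-x  1 user group    11976 Jun 28 10:47 src/                           
-rw-r--r--  1 user group     7310 Mar  4 10:11 Makefile                       
$ echo hello                                                                  
hello                                                                         
$ █                                                                           
                                                                              
                                                                              
                                                                              
                                                                              
                                                                              
                                                                              
                                                                              
                                                                              
                                                                              
                                                                              
                                                                              
                                                                              


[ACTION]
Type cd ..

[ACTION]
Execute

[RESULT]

$ echo "done"                                                                 
done                                                                          
$ ls -la                                                                      
-rw-r--r--  1 user group    35163 Jan 18 10:02 setup.py                       
-rw-r--r--  1 user group     5398 May  5 10:19 main.py                        
-rw-r--r--  1 user group    10363 Apr 26 10:53 README.md                      
drwxr-xr-x  1 user group    18782 Feb 24 10:06 tests/                         
drwxr-xr-x  1 user group      284 May  1 10:29 docs/                          
-rw-r--r--  1 user group    13627 Mar  4 10:27 config.yaml                    
drwxr-xr-x  1 user group    11976 Jun 28 10:47 src/                           
-rw-r--r--  1 user group     7310 Mar  4 10:11 Makefile                       
$ echo hello                                                                  
hello                                                                         
$ cd ..                                                                       
                                                                              
$ █                                                                           
                                                                              
                                                                              
                                                                              
                                                                              
                                                                              
                                                                              
                                                                              
                                                                              
                                                                              
                                                                              


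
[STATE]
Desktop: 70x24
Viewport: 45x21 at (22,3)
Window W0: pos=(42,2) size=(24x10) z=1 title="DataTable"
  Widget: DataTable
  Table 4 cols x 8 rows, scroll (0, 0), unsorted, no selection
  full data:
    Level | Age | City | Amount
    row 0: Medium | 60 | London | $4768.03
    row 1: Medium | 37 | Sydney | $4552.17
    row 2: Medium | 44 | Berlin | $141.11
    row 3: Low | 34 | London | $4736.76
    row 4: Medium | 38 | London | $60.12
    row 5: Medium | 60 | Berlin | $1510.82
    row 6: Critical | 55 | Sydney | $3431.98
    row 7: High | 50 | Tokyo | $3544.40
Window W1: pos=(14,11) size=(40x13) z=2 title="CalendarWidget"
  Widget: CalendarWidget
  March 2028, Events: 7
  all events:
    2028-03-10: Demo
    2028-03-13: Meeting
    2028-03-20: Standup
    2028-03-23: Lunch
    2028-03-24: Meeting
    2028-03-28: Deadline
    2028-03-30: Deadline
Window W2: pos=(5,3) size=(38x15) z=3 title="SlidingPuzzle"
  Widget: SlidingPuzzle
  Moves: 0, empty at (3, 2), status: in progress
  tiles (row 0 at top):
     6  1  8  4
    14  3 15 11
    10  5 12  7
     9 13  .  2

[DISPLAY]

━━━━━━━━━━━━━━━━━━━━┓ DataTable            ┃ 
                    ┃──────────────────────┨ 
────────────────────┨Level   │Age│City  │Am┃ 
────┐               ┃────────┼───┼──────┼──┃ 
  4 │               ┃Medium  │60 │London│$4┃ 
────┤               ┃Medium  │37 │Sydney│$4┃ 
 11 │               ┃Medium  │44 │Berlin│$1┃ 
────┤               ┃Low     │34 │London│$4┃ 
  7 │               ┃━━━━━━━━━━┓━━━━━━━━━━━┛ 
────┤               ┃          ┃             
  2 │               ┃──────────┨             
────┘               ┃          ┃             
                    ┃          ┃             
                    ┃          ┃             
━━━━━━━━━━━━━━━━━━━━┛          ┃             
15 16 17 18 19                 ┃             
22 23* 24* 25 26               ┃             
29 30* 31                      ┃             
                               ┃             
                               ┃             
━━━━━━━━━━━━━━━━━━━━━━━━━━━━━━━┛             


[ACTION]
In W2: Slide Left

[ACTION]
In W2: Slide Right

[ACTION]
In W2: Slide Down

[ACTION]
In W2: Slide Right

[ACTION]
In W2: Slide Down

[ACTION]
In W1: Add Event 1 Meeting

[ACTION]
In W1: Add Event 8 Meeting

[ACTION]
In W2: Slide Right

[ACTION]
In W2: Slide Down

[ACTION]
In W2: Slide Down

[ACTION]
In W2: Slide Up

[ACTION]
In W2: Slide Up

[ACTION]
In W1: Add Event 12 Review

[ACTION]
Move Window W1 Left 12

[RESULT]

━━━━━━━━━━━━━━━━━━━━┓ DataTable            ┃ 
                    ┃──────────────────────┨ 
────────────────────┨Level   │Age│City  │Am┃ 
────┐               ┃────────┼───┼──────┼──┃ 
  4 │               ┃Medium  │60 │London│$4┃ 
────┤               ┃Medium  │37 │Sydney│$4┃ 
 11 │               ┃Medium  │44 │Berlin│$1┃ 
────┤               ┃Low     │34 │London│$4┃ 
  7 │               ┃━━━━━━━━━━━━━━━━━━━━━━┛ 
────┤               ┃                        
  2 │               ┃                        
────┘               ┃                        
                    ┃                        
                    ┃                        
━━━━━━━━━━━━━━━━━━━━┛                        
19                 ┃                         
5 26               ┃                         
                   ┃                         
                   ┃                         
                   ┃                         
━━━━━━━━━━━━━━━━━━━┛                         


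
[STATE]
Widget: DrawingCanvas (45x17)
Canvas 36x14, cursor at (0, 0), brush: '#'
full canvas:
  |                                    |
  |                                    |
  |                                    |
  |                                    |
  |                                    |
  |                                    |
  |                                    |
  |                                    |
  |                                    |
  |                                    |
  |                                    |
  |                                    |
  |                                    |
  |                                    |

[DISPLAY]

+                                            
                                             
                                             
                                             
                                             
                                             
                                             
                                             
                                             
                                             
                                             
                                             
                                             
                                             
                                             
                                             
                                             


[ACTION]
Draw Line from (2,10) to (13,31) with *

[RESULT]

+                                            
                                             
          *                                  
           **                                
             **                              
               **                            
                 **                          
                   **                        
                     **                      
                       **                    
                         **                  
                           **                
                             **              
                               *             
                                             
                                             
                                             


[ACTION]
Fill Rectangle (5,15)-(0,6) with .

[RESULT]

+     ..........                             
      ..........                             
      ..........                             
      ..........                             
      ..........                             
      ..........*                            
                 **                          
                   **                        
                     **                      
                       **                    
                         **                  
                           **                
                             **              
                               *             
                                             
                                             
                                             


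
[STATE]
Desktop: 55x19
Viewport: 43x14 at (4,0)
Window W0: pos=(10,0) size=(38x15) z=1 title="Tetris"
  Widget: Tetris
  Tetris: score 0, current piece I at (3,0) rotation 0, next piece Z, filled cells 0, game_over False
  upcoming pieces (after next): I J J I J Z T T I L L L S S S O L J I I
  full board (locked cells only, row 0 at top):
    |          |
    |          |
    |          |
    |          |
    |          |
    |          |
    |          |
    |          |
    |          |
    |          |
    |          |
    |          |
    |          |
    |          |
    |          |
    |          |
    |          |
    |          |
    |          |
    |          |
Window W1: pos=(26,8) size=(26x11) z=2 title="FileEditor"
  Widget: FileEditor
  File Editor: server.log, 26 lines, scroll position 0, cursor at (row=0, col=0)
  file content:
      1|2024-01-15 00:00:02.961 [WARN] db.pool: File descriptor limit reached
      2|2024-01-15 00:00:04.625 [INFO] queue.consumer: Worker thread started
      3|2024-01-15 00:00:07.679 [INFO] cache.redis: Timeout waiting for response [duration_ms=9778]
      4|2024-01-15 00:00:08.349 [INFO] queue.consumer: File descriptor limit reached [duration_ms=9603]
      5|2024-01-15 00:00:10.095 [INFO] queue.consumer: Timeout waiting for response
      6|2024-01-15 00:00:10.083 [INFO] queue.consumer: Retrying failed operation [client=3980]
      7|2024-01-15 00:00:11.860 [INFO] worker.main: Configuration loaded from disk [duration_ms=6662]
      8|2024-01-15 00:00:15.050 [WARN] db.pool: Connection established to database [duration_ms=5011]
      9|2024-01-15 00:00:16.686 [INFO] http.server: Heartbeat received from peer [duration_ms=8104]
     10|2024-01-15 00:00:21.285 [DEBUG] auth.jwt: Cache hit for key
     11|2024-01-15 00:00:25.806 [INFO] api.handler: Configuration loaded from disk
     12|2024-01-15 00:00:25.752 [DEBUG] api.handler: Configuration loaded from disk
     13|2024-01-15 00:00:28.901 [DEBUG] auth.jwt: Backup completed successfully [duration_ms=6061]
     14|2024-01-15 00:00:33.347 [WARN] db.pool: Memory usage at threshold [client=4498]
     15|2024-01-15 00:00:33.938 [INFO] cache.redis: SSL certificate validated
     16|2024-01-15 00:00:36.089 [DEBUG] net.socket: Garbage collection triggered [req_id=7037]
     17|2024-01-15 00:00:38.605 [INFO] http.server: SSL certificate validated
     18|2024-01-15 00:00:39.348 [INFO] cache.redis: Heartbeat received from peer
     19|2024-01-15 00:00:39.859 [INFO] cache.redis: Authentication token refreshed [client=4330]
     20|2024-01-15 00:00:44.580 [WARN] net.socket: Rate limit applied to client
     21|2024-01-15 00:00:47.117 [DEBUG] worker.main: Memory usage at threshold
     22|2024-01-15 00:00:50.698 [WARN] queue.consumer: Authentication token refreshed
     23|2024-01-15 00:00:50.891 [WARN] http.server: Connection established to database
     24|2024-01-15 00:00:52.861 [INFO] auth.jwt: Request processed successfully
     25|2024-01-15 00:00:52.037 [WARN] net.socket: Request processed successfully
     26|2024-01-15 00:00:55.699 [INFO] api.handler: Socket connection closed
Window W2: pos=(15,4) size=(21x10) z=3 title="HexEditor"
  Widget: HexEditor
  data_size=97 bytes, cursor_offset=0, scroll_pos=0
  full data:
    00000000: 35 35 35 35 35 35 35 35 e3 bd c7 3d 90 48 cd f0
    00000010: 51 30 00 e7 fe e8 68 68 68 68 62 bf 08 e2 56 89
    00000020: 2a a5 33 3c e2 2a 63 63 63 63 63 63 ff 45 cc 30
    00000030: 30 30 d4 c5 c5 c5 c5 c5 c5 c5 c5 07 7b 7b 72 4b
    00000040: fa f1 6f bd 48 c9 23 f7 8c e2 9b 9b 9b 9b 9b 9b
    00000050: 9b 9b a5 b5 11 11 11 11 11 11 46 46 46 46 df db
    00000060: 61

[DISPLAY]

      ┏━━━━━━━━━━━━━━━━━━━━━━━━━━━━━━━━━━━━
      ┃ Tetris                             
      ┠────────────────────────────────────
      ┃          │Next:                    
      ┃    ┏━━━━━━━━━━━━━━━━━━━┓           
      ┃    ┃ HexEditor         ┃           
      ┃    ┠───────────────────┨           
      ┃    ┃00000000  35 35 35 ┃           
      ┃    ┃00000010  51 30 00 ┃━━━━━━━━━━━
      ┃    ┃00000020  2a a5 33 ┃or         
      ┃    ┃00000030  30 30 d4 ┃───────────
      ┃    ┃00000040  fa f1 6f ┃5 00:00:02.
      ┃    ┃00000050  9b 9b a5 ┃5 00:00:04.
      ┃    ┗━━━━━━━━━━━━━━━━━━━┛5 00:00:07.


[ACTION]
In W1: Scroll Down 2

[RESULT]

      ┏━━━━━━━━━━━━━━━━━━━━━━━━━━━━━━━━━━━━
      ┃ Tetris                             
      ┠────────────────────────────────────
      ┃          │Next:                    
      ┃    ┏━━━━━━━━━━━━━━━━━━━┓           
      ┃    ┃ HexEditor         ┃           
      ┃    ┠───────────────────┨           
      ┃    ┃00000000  35 35 35 ┃           
      ┃    ┃00000010  51 30 00 ┃━━━━━━━━━━━
      ┃    ┃00000020  2a a5 33 ┃or         
      ┃    ┃00000030  30 30 d4 ┃───────────
      ┃    ┃00000040  fa f1 6f ┃5 00:00:07.
      ┃    ┃00000050  9b 9b a5 ┃5 00:00:08.
      ┃    ┗━━━━━━━━━━━━━━━━━━━┛5 00:00:10.


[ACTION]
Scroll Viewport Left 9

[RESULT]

          ┏━━━━━━━━━━━━━━━━━━━━━━━━━━━━━━━━
          ┃ Tetris                         
          ┠────────────────────────────────
          ┃          │Next:                
          ┃    ┏━━━━━━━━━━━━━━━━━━━┓       
          ┃    ┃ HexEditor         ┃       
          ┃    ┠───────────────────┨       
          ┃    ┃00000000  35 35 35 ┃       
          ┃    ┃00000010  51 30 00 ┃━━━━━━━
          ┃    ┃00000020  2a a5 33 ┃or     
          ┃    ┃00000030  30 30 d4 ┃───────
          ┃    ┃00000040  fa f1 6f ┃5 00:00
          ┃    ┃00000050  9b 9b a5 ┃5 00:00
          ┃    ┗━━━━━━━━━━━━━━━━━━━┛5 00:00


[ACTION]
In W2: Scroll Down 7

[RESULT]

          ┏━━━━━━━━━━━━━━━━━━━━━━━━━━━━━━━━
          ┃ Tetris                         
          ┠────────────────────────────────
          ┃          │Next:                
          ┃    ┏━━━━━━━━━━━━━━━━━━━┓       
          ┃    ┃ HexEditor         ┃       
          ┃    ┠───────────────────┨       
          ┃    ┃00000060  61       ┃       
          ┃    ┃                   ┃━━━━━━━
          ┃    ┃                   ┃or     
          ┃    ┃                   ┃───────
          ┃    ┃                   ┃5 00:00
          ┃    ┃                   ┃5 00:00
          ┃    ┗━━━━━━━━━━━━━━━━━━━┛5 00:00


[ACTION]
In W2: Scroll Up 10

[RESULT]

          ┏━━━━━━━━━━━━━━━━━━━━━━━━━━━━━━━━
          ┃ Tetris                         
          ┠────────────────────────────────
          ┃          │Next:                
          ┃    ┏━━━━━━━━━━━━━━━━━━━┓       
          ┃    ┃ HexEditor         ┃       
          ┃    ┠───────────────────┨       
          ┃    ┃00000000  35 35 35 ┃       
          ┃    ┃00000010  51 30 00 ┃━━━━━━━
          ┃    ┃00000020  2a a5 33 ┃or     
          ┃    ┃00000030  30 30 d4 ┃───────
          ┃    ┃00000040  fa f1 6f ┃5 00:00
          ┃    ┃00000050  9b 9b a5 ┃5 00:00
          ┃    ┗━━━━━━━━━━━━━━━━━━━┛5 00:00


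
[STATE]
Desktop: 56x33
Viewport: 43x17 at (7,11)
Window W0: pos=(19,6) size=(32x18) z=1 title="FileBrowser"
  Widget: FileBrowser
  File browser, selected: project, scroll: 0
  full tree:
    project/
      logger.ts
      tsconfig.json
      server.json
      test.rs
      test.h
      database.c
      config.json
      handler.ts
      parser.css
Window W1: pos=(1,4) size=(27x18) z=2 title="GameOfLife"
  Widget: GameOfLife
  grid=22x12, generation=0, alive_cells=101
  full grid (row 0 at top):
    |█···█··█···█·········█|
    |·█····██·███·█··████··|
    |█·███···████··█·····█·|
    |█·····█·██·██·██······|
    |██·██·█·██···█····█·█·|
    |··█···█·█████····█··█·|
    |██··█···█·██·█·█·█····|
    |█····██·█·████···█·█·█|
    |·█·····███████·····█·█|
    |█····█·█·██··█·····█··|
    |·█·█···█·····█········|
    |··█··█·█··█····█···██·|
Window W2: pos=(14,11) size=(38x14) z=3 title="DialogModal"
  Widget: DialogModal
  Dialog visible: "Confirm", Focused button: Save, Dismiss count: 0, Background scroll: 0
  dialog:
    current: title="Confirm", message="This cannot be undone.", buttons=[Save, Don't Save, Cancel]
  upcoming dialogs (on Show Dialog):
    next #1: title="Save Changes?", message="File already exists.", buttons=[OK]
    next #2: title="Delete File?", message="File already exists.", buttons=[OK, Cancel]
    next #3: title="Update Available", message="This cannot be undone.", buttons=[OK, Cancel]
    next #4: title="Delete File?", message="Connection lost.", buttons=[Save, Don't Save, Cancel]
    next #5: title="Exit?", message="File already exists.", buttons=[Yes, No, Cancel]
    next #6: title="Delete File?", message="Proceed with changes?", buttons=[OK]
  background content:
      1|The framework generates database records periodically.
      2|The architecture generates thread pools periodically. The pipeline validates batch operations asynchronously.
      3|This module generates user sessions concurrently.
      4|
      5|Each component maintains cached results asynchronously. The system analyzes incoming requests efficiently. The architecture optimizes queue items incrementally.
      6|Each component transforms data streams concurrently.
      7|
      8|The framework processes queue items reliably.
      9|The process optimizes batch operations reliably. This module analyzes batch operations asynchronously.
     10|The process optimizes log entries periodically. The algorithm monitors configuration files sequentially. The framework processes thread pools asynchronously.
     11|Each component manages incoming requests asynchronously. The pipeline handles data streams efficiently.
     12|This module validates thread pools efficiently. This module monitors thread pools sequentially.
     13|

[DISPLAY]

·█·██·█┏━━━━━━━━━━━━━━━━━━━━━━━━━━━━━━━━━━━
·█·██··┃ DialogModal                       
·█·████┠───────────────────────────────────
···█·██┃The framework generates database re
██·█·██┃The architecture generates thread p
··█████┃Th┌──────────────────────────────┐s
█·█·██·┃  │           Confirm            │ 
··█····┃Ea│    This cannot be undone.    │s
█·█··█·┃Ea│ [Save]  Don't Save   Cancel  │e
       ┃  └──────────────────────────────┘ 
━━━━━━━┃The framework processes queue items
       ┃The process optimizes batch operati
       ┃The process optimizes log entries p
       ┗━━━━━━━━━━━━━━━━━━━━━━━━━━━━━━━━━━━
                                           
                                           
                                           


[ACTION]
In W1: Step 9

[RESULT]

··█·█··┏━━━━━━━━━━━━━━━━━━━━━━━━━━━━━━━━━━━
██·····┃ DialogModal                       
██·██··┠───────────────────────────────────
·······┃The framework generates database re
····█··┃The architecture generates thread p
····█··┃Th┌──────────────────────────────┐s
·······┃  │           Confirm            │ 
·······┃Ea│    This cannot be undone.    │s
██·····┃Ea│ [Save]  Don't Save   Cancel  │e
       ┃  └──────────────────────────────┘ 
━━━━━━━┃The framework processes queue items
       ┃The process optimizes batch operati
       ┃The process optimizes log entries p
       ┗━━━━━━━━━━━━━━━━━━━━━━━━━━━━━━━━━━━
                                           
                                           
                                           


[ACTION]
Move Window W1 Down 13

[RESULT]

       ┏━━━━━━━━━━━━━━━━━━━━━━━━━━━━━━━━━━━
       ┃ DialogModal                       
       ┠───────────────────────────────────
       ┃The framework generates database re
━━━━━━━┃The architecture generates thread p
OfLife ┃Th┌──────────────────────────────┐s
───────┃  │           Confirm            │ 
9      ┃Ea│    This cannot be undone.    │s
·······┃Ea│ [Save]  Don't Save   Cancel  │e
···██··┃  └──────────────────────────────┘ 
····██·┃The framework processes queue items
··█·█··┃The process optimizes batch operati
██·····┃The process optimizes log entries p
██·██··┗━━━━━━━━━━━━━━━━━━━━━━━━━━━━━━━━━━━
···········█·██··   ┃                      
····█·······██·█·   ┃                      
····█··········█·   ┃                      


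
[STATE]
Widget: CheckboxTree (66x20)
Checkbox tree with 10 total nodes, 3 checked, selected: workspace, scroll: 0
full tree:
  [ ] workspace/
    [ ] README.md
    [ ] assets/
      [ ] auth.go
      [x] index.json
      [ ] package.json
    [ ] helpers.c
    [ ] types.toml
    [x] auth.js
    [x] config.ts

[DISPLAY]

>[-] workspace/                                                   
   [ ] README.md                                                  
   [-] assets/                                                    
     [ ] auth.go                                                  
     [x] index.json                                               
     [ ] package.json                                             
   [ ] helpers.c                                                  
   [ ] types.toml                                                 
   [x] auth.js                                                    
   [x] config.ts                                                  
                                                                  
                                                                  
                                                                  
                                                                  
                                                                  
                                                                  
                                                                  
                                                                  
                                                                  
                                                                  


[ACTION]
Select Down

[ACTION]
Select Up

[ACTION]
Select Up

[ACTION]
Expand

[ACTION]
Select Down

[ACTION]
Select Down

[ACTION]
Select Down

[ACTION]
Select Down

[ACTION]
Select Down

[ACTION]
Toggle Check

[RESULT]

 [-] workspace/                                                   
   [ ] README.md                                                  
   [-] assets/                                                    
     [ ] auth.go                                                  
     [x] index.json                                               
>    [x] package.json                                             
   [ ] helpers.c                                                  
   [ ] types.toml                                                 
   [x] auth.js                                                    
   [x] config.ts                                                  
                                                                  
                                                                  
                                                                  
                                                                  
                                                                  
                                                                  
                                                                  
                                                                  
                                                                  
                                                                  


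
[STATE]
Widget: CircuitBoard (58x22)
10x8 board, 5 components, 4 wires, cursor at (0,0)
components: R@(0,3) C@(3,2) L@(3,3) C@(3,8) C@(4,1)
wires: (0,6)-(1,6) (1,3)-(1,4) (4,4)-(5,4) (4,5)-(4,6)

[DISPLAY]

   0 1 2 3 4 5 6 7 8 9                                    
0  [.]          R           ·                             
                            │                             
1               · ─ ·       ·                             
                                                          
2                                                         
                                                          
3           C   L                   C                     
                                                          
4       C           ·   · ─ ·                             
                    │                                     
5                   ·                                     
                                                          
6                                                         
                                                          
7                                                         
Cursor: (0,0)                                             
                                                          
                                                          
                                                          
                                                          
                                                          


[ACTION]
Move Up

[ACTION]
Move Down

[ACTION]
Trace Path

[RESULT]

   0 1 2 3 4 5 6 7 8 9                                    
0               R           ·                             
                            │                             
1  [.]          · ─ ·       ·                             
                                                          
2                                                         
                                                          
3           C   L                   C                     
                                                          
4       C           ·   · ─ ·                             
                    │                                     
5                   ·                                     
                                                          
6                                                         
                                                          
7                                                         
Cursor: (1,0)  Trace: No connections                      
                                                          
                                                          
                                                          
                                                          
                                                          


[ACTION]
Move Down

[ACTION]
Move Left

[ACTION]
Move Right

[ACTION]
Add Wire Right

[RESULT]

   0 1 2 3 4 5 6 7 8 9                                    
0               R           ·                             
                            │                             
1               · ─ ·       ·                             
                                                          
2      [.]─ ·                                             
                                                          
3           C   L                   C                     
                                                          
4       C           ·   · ─ ·                             
                    │                                     
5                   ·                                     
                                                          
6                                                         
                                                          
7                                                         
Cursor: (2,1)  Trace: No connections                      
                                                          
                                                          
                                                          
                                                          
                                                          


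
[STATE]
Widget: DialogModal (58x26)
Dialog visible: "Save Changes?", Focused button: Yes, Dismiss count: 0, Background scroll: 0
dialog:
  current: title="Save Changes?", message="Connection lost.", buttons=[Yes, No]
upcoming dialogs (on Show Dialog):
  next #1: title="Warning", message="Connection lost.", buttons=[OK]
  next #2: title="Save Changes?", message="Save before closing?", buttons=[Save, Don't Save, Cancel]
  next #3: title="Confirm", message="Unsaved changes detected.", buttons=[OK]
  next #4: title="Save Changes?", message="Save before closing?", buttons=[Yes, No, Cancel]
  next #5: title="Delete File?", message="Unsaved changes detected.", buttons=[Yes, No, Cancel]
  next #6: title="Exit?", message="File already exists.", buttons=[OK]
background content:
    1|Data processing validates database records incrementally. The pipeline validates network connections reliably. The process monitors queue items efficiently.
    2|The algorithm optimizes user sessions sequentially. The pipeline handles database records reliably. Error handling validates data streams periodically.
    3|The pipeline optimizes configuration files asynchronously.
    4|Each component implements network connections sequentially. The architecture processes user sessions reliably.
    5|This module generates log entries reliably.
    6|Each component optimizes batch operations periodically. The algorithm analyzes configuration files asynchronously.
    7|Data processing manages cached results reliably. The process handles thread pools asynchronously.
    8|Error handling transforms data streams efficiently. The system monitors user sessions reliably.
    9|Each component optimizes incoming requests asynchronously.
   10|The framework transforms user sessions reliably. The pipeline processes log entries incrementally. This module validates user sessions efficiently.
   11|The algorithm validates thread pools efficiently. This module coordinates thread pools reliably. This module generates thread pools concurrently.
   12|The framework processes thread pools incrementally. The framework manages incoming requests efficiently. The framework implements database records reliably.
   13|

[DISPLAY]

Data processing validates database records incrementally. 
The algorithm optimizes user sessions sequentially. The pi
The pipeline optimizes configuration files asynchronously.
Each component implements network connections sequentially
This module generates log entries reliably.               
Each component optimizes batch operations periodically. Th
Data processing manages cached results reliably. The proce
Error handling transforms data streams efficiently. The sy
Each component optimizes incoming requests asynchronously.
The framework transforms user sessions reliably. The pipel
The algorithm valid┌──────────────────┐ficiently. This mod
The framework proce│  Save Changes?   │crementally. The fr
                   │ Connection lost. │                   
                   │    [Yes]  No     │                   
                   └──────────────────┘                   
                                                          
                                                          
                                                          
                                                          
                                                          
                                                          
                                                          
                                                          
                                                          
                                                          
                                                          


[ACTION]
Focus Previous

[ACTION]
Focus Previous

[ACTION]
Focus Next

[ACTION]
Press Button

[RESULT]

Data processing validates database records incrementally. 
The algorithm optimizes user sessions sequentially. The pi
The pipeline optimizes configuration files asynchronously.
Each component implements network connections sequentially
This module generates log entries reliably.               
Each component optimizes batch operations periodically. Th
Data processing manages cached results reliably. The proce
Error handling transforms data streams efficiently. The sy
Each component optimizes incoming requests asynchronously.
The framework transforms user sessions reliably. The pipel
The algorithm validates thread pools efficiently. This mod
The framework processes thread pools incrementally. The fr
                                                          
                                                          
                                                          
                                                          
                                                          
                                                          
                                                          
                                                          
                                                          
                                                          
                                                          
                                                          
                                                          
                                                          


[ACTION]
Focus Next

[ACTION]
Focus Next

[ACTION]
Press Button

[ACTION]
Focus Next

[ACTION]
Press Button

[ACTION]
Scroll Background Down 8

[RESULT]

Each component optimizes incoming requests asynchronously.
The framework transforms user sessions reliably. The pipel
The algorithm validates thread pools efficiently. This mod
The framework processes thread pools incrementally. The fr
                                                          
                                                          
                                                          
                                                          
                                                          
                                                          
                                                          
                                                          
                                                          
                                                          
                                                          
                                                          
                                                          
                                                          
                                                          
                                                          
                                                          
                                                          
                                                          
                                                          
                                                          
                                                          
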